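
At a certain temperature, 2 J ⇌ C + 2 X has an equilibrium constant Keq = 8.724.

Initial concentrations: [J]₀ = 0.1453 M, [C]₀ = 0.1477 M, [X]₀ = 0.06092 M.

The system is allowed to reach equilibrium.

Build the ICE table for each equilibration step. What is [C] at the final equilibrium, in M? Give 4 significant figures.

[C]_eq = 0.2066 M

Q₀ = 0.02596 vs Keq = 8.724 ⇒ Q<K, forward
Step 1:
                    J           C           X
  init         0.1453      0.1477     0.06092
  Δ           -0.1178      0.0589      0.1178
  eq           0.0275      0.2066      0.1787
  solve Keq expr → x = 0.0589; check Q = 8.724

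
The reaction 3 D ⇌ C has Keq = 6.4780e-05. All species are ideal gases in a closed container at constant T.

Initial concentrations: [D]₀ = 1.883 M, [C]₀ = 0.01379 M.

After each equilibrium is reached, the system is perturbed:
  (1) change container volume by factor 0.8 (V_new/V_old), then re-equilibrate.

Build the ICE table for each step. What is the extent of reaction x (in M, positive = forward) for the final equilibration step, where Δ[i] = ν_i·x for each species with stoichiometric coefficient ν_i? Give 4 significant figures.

Q₀ = 0.002065 vs Keq = 6.4780e-05 ⇒ Q>K, reverse
Step 1:
                  D         C
  I           1.883   0.01379
  C         0.03999  -0.01333
  E           1.923 4.6065e-04
  solve Keq expr → x = -0.01333; check Q = 6.4780e-05
Then change container volume by factor 0.8 (V_new/V_old).
Step 2:
                  D         C
  I           2.404 5.7581e-04
  C       -9.6842e-04 3.2281e-04
  E           2.403 8.9862e-04
  solve Keq expr → x = 3.2281e-04; check Q = 6.4780e-05

x = 3.2281e-04 M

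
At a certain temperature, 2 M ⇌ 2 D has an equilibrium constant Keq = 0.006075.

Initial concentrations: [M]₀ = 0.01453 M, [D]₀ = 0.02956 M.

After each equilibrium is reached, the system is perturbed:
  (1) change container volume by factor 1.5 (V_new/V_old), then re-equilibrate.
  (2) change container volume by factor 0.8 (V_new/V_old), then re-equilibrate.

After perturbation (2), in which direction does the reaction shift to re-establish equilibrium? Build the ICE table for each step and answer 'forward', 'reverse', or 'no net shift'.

Q₀ = 4.139 vs Keq = 0.006075 ⇒ Q>K, reverse
Step 1:
                    M           D
  Initial     0.01453     0.02956
  Change      0.02637    -0.02637
  Equil        0.0409    0.003188
  solve Keq expr → x = -0.01319; check Q = 0.006075
Then change container volume by factor 1.5 (V_new/V_old).
Step 2:
                    M           D
  Initial     0.02727    0.002125
  Change            0           0
  Equil       0.02727    0.002125
  solve Keq expr → x = 0; check Q = 0.006075
Then change container volume by factor 0.8 (V_new/V_old).
Step 3:
                    M           D
  Initial     0.03409    0.002657
  Change            0           0
  Equil       0.03409    0.002657
  solve Keq expr → x = 0; check Q = 0.006075

Direction: no net shift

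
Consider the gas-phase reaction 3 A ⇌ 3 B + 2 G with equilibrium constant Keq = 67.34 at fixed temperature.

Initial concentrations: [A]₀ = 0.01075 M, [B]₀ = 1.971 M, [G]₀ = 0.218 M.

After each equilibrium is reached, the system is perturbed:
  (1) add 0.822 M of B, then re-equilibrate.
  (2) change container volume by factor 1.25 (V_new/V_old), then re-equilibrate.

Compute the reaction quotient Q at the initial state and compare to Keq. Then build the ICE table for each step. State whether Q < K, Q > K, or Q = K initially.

Q₀ = 2.9292e+05 vs Keq = 67.34 ⇒ Q>K, reverse
Step 1:
                    A           B           G
  I           0.01075       1.971       0.218
  C            0.1136     -0.1136    -0.07576
  E            0.1244       1.857      0.1422
  solve Keq expr → x = -0.03788; check Q = 67.34
Then add 0.822 M of B.
Step 2:
                    A           B           G
  I            0.1244       2.679      0.1422
  C           0.03364    -0.03364    -0.02243
  E             0.158       2.646      0.1198
  solve Keq expr → x = -0.01121; check Q = 67.34
Then change container volume by factor 1.25 (V_new/V_old).
Step 3:
                    A           B           G
  I            0.1264       2.117     0.09584
  C          -0.01125     0.01125    0.007502
  E            0.1152       2.128      0.1033
  solve Keq expr → x = 0.003751; check Q = 67.34

Q₀ = 2.9292e+05; Q > K (proceeds reverse)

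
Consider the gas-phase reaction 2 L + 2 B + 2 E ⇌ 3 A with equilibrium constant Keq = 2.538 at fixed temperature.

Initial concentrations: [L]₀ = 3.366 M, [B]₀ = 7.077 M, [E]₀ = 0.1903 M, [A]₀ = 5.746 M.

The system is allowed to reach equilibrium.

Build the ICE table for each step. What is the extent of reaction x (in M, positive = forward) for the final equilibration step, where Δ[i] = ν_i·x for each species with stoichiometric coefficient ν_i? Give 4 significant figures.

Q₀ = 9.232 vs Keq = 2.538 ⇒ Q>K, reverse
Step 1:
                  L         B         E         A
  init        3.366     7.077    0.1903     5.746
  Δ          0.1344    0.1344    0.1344   -0.2015
  eq            3.5     7.211    0.3247     5.544
  solve Keq expr → x = -0.06718; check Q = 2.538

x = -0.06718 M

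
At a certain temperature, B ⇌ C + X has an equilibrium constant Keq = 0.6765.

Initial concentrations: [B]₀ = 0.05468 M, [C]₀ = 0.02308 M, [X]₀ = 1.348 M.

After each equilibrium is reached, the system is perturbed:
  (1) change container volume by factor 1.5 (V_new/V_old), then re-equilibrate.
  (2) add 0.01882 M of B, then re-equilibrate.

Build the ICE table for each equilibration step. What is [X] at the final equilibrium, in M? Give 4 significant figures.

Q₀ = 0.569 vs Keq = 0.6765 ⇒ Q<K, forward
Step 1:
                   B          C          X
  init       0.05468    0.02308      1.348
  Δ        -0.002867   0.002867   0.002867
  eq         0.05181    0.02595      1.351
  solve Keq expr → x = 0.002867; check Q = 0.6765
Then change container volume by factor 1.5 (V_new/V_old).
Step 2:
                   B          C          X
  init       0.03454     0.0173     0.9006
  Δ        -0.004871   0.004871   0.004871
  eq         0.02967    0.02217     0.9054
  solve Keq expr → x = 0.004871; check Q = 0.6765
Then add 0.01882 M of B.
Step 3:
                   B          C          X
  init       0.04849    0.02217     0.9054
  Δ        -0.007898   0.007898   0.007898
  eq         0.04059    0.03007     0.9133
  solve Keq expr → x = 0.007898; check Q = 0.6765

[X]_eq = 0.9133 M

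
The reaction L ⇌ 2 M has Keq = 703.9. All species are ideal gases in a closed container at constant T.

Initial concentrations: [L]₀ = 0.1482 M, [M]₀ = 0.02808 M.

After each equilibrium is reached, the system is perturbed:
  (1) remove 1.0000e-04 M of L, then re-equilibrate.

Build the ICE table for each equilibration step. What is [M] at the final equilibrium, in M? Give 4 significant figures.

Q₀ = 0.00532 vs Keq = 703.9 ⇒ Q<K, forward
Step 1:
                   L          M
  Initial     0.1482    0.02808
  Change     -0.1481     0.2961
  Equil   1.4930e-04     0.3242
  solve Keq expr → x = 0.1481; check Q = 703.9
Then remove 1.0000e-04 M of L.
Step 2:
                   L          M
  Initial 4.9302e-05     0.3242
  Change  9.9816e-05 -1.9963e-04
  Equil   1.4912e-04      0.324
  solve Keq expr → x = -9.9816e-05; check Q = 703.9

[M]_eq = 0.324 M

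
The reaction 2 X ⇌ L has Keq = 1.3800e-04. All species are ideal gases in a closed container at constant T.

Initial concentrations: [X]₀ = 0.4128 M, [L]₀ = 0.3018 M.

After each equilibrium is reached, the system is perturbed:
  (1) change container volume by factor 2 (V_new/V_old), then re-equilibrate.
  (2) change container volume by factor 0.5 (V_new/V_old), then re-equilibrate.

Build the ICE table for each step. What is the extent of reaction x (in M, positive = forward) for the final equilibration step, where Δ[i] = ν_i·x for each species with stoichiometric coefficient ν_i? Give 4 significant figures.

x = 7.1222e-05 M

Q₀ = 1.771 vs Keq = 1.3800e-04 ⇒ Q>K, reverse
Step 1:
                    X           L
  I            0.4128      0.3018
  C            0.6033     -0.3017
  E             1.016  1.4248e-04
  solve Keq expr → x = -0.3017; check Q = 1.3800e-04
Then change container volume by factor 2 (V_new/V_old).
Step 2:
                    X           L
  I            0.5081  7.1242e-05
  C        7.1222e-05 -3.5611e-05
  E            0.5081  3.5631e-05
  solve Keq expr → x = -3.5611e-05; check Q = 1.3800e-04
Then change container volume by factor 0.5 (V_new/V_old).
Step 3:
                    X           L
  I             1.016  7.1262e-05
  C       -1.4244e-04  7.1222e-05
  E             1.016  1.4248e-04
  solve Keq expr → x = 7.1222e-05; check Q = 1.3800e-04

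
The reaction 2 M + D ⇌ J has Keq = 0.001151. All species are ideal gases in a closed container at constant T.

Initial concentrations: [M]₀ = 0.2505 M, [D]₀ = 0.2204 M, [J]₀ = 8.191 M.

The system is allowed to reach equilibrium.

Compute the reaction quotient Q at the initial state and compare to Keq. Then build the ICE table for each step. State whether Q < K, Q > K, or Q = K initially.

Q₀ = 592.3 vs Keq = 0.001151 ⇒ Q>K, reverse
Step 1:
                   M          D          J
  init        0.2505     0.2204      8.191
  Δ            13.41      6.704     -6.704
  eq           13.66      6.924      1.487
  solve Keq expr → x = -6.704; check Q = 0.001151

Q₀ = 592.3; Q > K (proceeds reverse)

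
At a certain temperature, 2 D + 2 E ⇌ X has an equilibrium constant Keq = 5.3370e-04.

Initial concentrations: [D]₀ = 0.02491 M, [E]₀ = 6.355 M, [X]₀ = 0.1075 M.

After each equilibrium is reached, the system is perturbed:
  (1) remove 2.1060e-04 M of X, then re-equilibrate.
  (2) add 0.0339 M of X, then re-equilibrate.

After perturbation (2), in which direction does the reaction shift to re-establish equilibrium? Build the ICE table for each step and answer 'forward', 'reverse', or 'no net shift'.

Direction: reverse

Q₀ = 4.29 vs Keq = 5.3370e-04 ⇒ Q>K, reverse
Step 1:
                    D           E           X
  Initial     0.02491       6.355      0.1075
  Change       0.2124      0.2124     -0.1062
  Equil        0.2373       6.567    0.001296
  solve Keq expr → x = -0.1062; check Q = 5.3370e-04
Then remove 2.1060e-04 M of X.
Step 2:
                    D           E           X
  Initial      0.2373       6.567    0.001086
  Change  -4.1188e-04 -4.1188e-04  2.0594e-04
  Equil        0.2369       6.567    0.001292
  solve Keq expr → x = 2.0594e-04; check Q = 5.3370e-04
Then add 0.0339 M of X.
Step 3:
                    D           E           X
  Initial      0.2369       6.567     0.03519
  Change      0.06607     0.06607    -0.03304
  Equil         0.303       6.633    0.002155
  solve Keq expr → x = -0.03304; check Q = 5.3370e-04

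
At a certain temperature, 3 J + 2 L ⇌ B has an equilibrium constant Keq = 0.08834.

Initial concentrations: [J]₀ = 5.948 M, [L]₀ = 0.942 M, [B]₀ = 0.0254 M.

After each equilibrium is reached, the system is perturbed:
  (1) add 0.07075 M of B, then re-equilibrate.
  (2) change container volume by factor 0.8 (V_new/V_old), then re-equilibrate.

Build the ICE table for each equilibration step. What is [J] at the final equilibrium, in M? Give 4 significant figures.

[J]_eq = 5.943 M

Q₀ = 1.3603e-04 vs Keq = 0.08834 ⇒ Q<K, forward
Step 1:
                    J           L           B
  Initial       5.948       0.942      0.0254
  Change       -1.114     -0.7426      0.3713
  Equil         4.834      0.1994      0.3967
  solve Keq expr → x = 0.3713; check Q = 0.08834
Then add 0.07075 M of B.
Step 2:
                    J           L           B
  Initial       4.834      0.1994      0.4675
  Change      0.02104     0.01403   -0.007013
  Equil         4.855      0.2134      0.4604
  solve Keq expr → x = -0.007013; check Q = 0.08834
Then change container volume by factor 0.8 (V_new/V_old).
Step 3:
                    J           L           B
  Initial       6.069      0.2668      0.5756
  Change      -0.1263    -0.08423     0.04211
  Equil         5.943      0.1825      0.6177
  solve Keq expr → x = 0.04211; check Q = 0.08834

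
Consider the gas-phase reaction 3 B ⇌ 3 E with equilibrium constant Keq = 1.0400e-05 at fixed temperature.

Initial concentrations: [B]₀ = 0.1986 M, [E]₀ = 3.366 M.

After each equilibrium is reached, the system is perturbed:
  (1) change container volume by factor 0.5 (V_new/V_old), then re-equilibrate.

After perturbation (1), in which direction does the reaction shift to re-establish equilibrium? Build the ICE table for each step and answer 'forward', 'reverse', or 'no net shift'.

Direction: no net shift

Q₀ = 4869 vs Keq = 1.0400e-05 ⇒ Q>K, reverse
Step 1:
                    B           E
  Initial      0.1986       3.366
  Change         3.29       -3.29
  Equil         3.488     0.07615
  solve Keq expr → x = -1.097; check Q = 1.0400e-05
Then change container volume by factor 0.5 (V_new/V_old).
Step 2:
                    B           E
  Initial       6.977      0.1523
  Change            0           0
  Equil         6.977      0.1523
  solve Keq expr → x = 0; check Q = 1.0400e-05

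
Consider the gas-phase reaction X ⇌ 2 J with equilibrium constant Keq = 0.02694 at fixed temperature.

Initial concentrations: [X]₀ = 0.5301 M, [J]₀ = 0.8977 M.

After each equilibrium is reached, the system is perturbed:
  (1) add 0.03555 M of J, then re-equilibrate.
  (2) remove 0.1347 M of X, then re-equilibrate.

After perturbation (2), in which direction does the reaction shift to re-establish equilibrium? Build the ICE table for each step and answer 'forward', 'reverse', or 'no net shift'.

Direction: reverse

Q₀ = 1.52 vs Keq = 0.02694 ⇒ Q>K, reverse
Step 1:
                   X          J
  I           0.5301     0.8977
  C           0.3709    -0.7419
  E            0.901     0.1558
  solve Keq expr → x = -0.3709; check Q = 0.02694
Then add 0.03555 M of J.
Step 2:
                   X          J
  I            0.901     0.1914
  C          0.01704   -0.03408
  E           0.9181     0.1573
  solve Keq expr → x = -0.01704; check Q = 0.02694
Then remove 0.1347 M of X.
Step 3:
                   X          J
  I           0.7834     0.1573
  C         0.005732   -0.01146
  E           0.7891     0.1458
  solve Keq expr → x = -0.005732; check Q = 0.02694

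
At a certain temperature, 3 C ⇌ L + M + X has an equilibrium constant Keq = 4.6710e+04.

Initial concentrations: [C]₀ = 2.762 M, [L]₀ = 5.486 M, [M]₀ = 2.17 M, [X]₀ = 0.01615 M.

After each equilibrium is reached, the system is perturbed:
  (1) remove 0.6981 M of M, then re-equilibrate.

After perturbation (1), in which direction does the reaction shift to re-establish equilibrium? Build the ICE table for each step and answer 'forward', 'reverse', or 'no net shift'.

Q₀ = 0.009125 vs Keq = 4.6710e+04 ⇒ Q<K, forward
Step 1:
                  C         L         M         X
  I           2.762     5.486      2.17   0.01615
  C          -2.689    0.8965    0.8965    0.8965
  E         0.07258     6.382     3.066    0.9126
  solve Keq expr → x = 0.8965; check Q = 4.6710e+04
Then remove 0.6981 M of M.
Step 2:
                  C         L         M         X
  I         0.07258     6.382     2.368    0.9126
  C       -0.005915  0.001972  0.001972  0.001972
  E         0.06667     6.384      2.37    0.9146
  solve Keq expr → x = 0.001972; check Q = 4.6710e+04

Direction: forward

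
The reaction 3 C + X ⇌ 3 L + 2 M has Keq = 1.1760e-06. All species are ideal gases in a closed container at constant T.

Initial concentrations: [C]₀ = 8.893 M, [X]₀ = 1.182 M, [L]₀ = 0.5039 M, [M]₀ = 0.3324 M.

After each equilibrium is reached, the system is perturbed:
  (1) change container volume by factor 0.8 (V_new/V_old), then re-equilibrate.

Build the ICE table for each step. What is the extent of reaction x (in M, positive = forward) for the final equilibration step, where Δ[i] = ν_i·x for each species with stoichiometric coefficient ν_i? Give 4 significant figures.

Q₀ = 1.7006e-05 vs Keq = 1.1760e-06 ⇒ Q>K, reverse
Step 1:
                  C         X         L         M
  Initial     8.893     1.182    0.5039    0.3324
  Change     0.2004   0.06681   -0.2004   -0.1336
  Equil       9.093     1.249    0.3035    0.1988
  solve Keq expr → x = -0.06681; check Q = 1.1760e-06
Then change container volume by factor 0.8 (V_new/V_old).
Step 2:
                  C         X         L         M
  Initial     11.37     1.561    0.3793    0.2485
  Change    0.01589  0.005298  -0.01589   -0.0106
  Equil       11.38     1.566    0.3634    0.2379
  solve Keq expr → x = -0.005298; check Q = 1.1760e-06

x = -0.005298 M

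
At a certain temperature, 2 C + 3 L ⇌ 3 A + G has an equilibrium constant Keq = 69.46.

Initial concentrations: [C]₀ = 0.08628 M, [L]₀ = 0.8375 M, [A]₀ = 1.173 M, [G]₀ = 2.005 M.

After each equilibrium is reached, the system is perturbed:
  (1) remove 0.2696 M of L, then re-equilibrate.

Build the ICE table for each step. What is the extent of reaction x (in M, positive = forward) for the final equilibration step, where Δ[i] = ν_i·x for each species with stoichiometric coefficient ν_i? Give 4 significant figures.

Q₀ = 740 vs Keq = 69.46 ⇒ Q>K, reverse
Step 1:
                    C           L           A           G
  Initial     0.08628      0.8375       1.173       2.005
  Change      0.09486      0.1423     -0.1423    -0.04743
  Equil        0.1811      0.9798       1.031       1.958
  solve Keq expr → x = -0.04743; check Q = 69.46
Then remove 0.2696 M of L.
Step 2:
                    C           L           A           G
  Initial      0.1811      0.7102       1.031       1.958
  Change      0.04677     0.07015    -0.07015    -0.02338
  Equil        0.2279      0.7803      0.9606       1.934
  solve Keq expr → x = -0.02338; check Q = 69.46

x = -0.02338 M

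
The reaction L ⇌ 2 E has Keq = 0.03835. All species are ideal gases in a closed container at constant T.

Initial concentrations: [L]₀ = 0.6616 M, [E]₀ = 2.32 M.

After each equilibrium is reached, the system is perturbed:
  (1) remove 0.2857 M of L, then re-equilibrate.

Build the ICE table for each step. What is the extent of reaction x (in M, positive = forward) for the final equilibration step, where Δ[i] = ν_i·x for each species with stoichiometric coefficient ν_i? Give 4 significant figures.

x = -0.0108 M

Q₀ = 8.135 vs Keq = 0.03835 ⇒ Q>K, reverse
Step 1:
                    L           E
  I            0.6616        2.32
  C             1.033      -2.065
  E             1.694      0.2549
  solve Keq expr → x = -1.033; check Q = 0.03835
Then remove 0.2857 M of L.
Step 2:
                    L           E
  I             1.408      0.2549
  C            0.0108    -0.02159
  E             1.419      0.2333
  solve Keq expr → x = -0.0108; check Q = 0.03835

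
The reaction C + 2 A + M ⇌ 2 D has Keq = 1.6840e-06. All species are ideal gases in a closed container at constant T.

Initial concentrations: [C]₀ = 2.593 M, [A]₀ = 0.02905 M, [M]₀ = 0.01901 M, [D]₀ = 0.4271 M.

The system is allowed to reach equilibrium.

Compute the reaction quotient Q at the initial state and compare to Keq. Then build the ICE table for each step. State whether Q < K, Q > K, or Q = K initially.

Q₀ = 4385 vs Keq = 1.6840e-06 ⇒ Q>K, reverse
Step 1:
                  C         A         M         D
  init        2.593   0.02905   0.01901    0.4271
  Δ          0.2133    0.4266    0.2133   -0.4266
  eq          2.806    0.4557    0.2323 4.7746e-04
  solve Keq expr → x = -0.2133; check Q = 1.6840e-06

Q₀ = 4385; Q > K (proceeds reverse)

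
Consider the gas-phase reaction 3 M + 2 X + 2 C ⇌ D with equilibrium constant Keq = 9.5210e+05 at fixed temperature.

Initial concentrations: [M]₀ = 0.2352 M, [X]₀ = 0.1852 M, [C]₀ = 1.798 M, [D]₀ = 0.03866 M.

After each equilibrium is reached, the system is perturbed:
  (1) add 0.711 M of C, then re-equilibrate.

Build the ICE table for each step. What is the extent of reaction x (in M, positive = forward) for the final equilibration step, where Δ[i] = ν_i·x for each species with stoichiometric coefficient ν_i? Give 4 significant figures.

Q₀ = 26.8 vs Keq = 9.5210e+05 ⇒ Q<K, forward
Step 1:
                  M         X         C         D
  I          0.2352    0.1852     1.798   0.03866
  C         -0.2084   -0.1389   -0.1389   0.06946
  E         0.02681   0.04627     1.659    0.1081
  solve Keq expr → x = 0.06946; check Q = 9.5210e+05
Then add 0.711 M of C.
Step 2:
                  M         X         C         D
  I         0.02681   0.04627      2.37    0.1081
  C       -0.004569 -0.003046 -0.003046  0.001523
  E         0.02224   0.04323     2.367    0.1096
  solve Keq expr → x = 0.001523; check Q = 9.5210e+05

x = 0.001523 M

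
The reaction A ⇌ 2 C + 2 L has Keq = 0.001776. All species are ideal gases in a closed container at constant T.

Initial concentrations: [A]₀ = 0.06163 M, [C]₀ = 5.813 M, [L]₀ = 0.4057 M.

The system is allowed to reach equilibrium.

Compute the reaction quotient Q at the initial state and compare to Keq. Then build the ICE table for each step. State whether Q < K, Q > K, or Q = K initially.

Q₀ = 90.24 vs Keq = 0.001776 ⇒ Q>K, reverse
Step 1:
                    A           C           L
  Initial     0.06163       5.813      0.4057
  Change       0.2009     -0.4017     -0.4017
  Equil        0.2625       5.411     0.00399
  solve Keq expr → x = -0.2009; check Q = 0.001776

Q₀ = 90.24; Q > K (proceeds reverse)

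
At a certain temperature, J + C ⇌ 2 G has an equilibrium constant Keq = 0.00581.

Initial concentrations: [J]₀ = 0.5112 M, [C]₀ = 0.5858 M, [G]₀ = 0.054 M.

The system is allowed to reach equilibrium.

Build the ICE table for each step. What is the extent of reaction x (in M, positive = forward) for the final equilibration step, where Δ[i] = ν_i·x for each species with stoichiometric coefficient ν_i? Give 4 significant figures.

x = -0.005918 M

Q₀ = 0.009737 vs Keq = 0.00581 ⇒ Q>K, reverse
Step 1:
                    J           C           G
  I            0.5112      0.5858       0.054
  C          0.005918    0.005918    -0.01184
  E            0.5171      0.5917     0.04216
  solve Keq expr → x = -0.005918; check Q = 0.00581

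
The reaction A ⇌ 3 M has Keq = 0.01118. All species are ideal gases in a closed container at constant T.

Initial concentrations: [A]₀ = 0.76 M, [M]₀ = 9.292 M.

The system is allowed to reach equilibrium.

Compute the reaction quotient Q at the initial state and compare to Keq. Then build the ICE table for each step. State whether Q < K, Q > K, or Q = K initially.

Q₀ = 1056 vs Keq = 0.01118 ⇒ Q>K, reverse
Step 1:
                   A          M
  Initial       0.76      9.292
  Change       2.982     -8.945
  Equil        3.742     0.3471
  solve Keq expr → x = -2.982; check Q = 0.01118

Q₀ = 1056; Q > K (proceeds reverse)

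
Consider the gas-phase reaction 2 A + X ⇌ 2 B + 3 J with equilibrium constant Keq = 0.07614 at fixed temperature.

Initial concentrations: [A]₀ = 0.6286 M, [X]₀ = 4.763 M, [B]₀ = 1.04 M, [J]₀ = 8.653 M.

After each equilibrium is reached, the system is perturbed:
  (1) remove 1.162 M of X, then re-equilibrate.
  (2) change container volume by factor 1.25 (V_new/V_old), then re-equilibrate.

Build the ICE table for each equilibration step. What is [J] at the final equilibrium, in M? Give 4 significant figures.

[J]_eq = 5.744 M

Q₀ = 372.3 vs Keq = 0.07614 ⇒ Q>K, reverse
Step 1:
                    A           X           B           J
  Initial      0.6286       4.763        1.04       8.653
  Change       0.9868      0.4934     -0.9868       -1.48
  Equil         1.615       5.256      0.0532       7.173
  solve Keq expr → x = -0.4934; check Q = 0.07614
Then remove 1.162 M of X.
Step 2:
                    A           X           B           J
  Initial       1.615       4.094      0.0532       7.173
  Change     0.005968    0.002984   -0.005968   -0.008952
  Equil         1.621       4.097     0.04723       7.164
  solve Keq expr → x = -0.002984; check Q = 0.07614
Then change container volume by factor 1.25 (V_new/V_old).
Step 3:
                    A           X           B           J
  Initial       1.297       3.278     0.03778       5.731
  Change    -0.008925   -0.004463    0.008925     0.01339
  Equil         1.288       3.273     0.04671       5.744
  solve Keq expr → x = 0.004463; check Q = 0.07614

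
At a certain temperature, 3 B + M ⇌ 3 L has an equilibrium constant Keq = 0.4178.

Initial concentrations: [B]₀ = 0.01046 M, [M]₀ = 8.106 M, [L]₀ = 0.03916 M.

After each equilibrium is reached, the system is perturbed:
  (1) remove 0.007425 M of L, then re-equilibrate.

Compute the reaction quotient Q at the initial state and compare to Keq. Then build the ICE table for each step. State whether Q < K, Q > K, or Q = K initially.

Q₀ = 6.473; Q > K (proceeds reverse)

Q₀ = 6.473 vs Keq = 0.4178 ⇒ Q>K, reverse
Step 1:
                   B          M          L
  init       0.01046      8.106    0.03916
  Δ         0.009373   0.003124  -0.009373
  eq         0.01983      8.109    0.02979
  solve Keq expr → x = -0.003124; check Q = 0.4178
Then remove 0.007425 M of L.
Step 2:
                   B          M          L
  init       0.01983      8.109    0.02236
  Δ        -0.002967 -9.8910e-04   0.002967
  eq         0.01687      8.108    0.02533
  solve Keq expr → x = 9.8910e-04; check Q = 0.4178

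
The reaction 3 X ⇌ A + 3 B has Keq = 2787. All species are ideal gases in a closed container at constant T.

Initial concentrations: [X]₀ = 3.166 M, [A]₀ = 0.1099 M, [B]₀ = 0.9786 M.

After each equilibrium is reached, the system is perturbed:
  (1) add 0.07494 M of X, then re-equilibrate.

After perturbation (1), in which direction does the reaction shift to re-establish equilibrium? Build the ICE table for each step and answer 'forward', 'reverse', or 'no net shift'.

Q₀ = 0.003245 vs Keq = 2787 ⇒ Q<K, forward
Step 1:
                   X          A          B
  Initial      3.166     0.1099     0.9786
  Change      -2.885     0.9617      2.885
  Equil       0.2809      1.072      3.864
  solve Keq expr → x = 0.9617; check Q = 2787
Then add 0.07494 M of X.
Step 2:
                   X          A          B
  Initial     0.3559      1.072      3.864
  Change    -0.06799    0.02266    0.06799
  Equil       0.2879      1.094      3.932
  solve Keq expr → x = 0.02266; check Q = 2787

Direction: forward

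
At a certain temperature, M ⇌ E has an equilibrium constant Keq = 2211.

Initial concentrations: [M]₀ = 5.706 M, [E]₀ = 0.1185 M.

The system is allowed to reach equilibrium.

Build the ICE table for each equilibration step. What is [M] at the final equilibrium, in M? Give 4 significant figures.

[M]_eq = 0.002633 M

Q₀ = 0.02077 vs Keq = 2211 ⇒ Q<K, forward
Step 1:
                  M         E
  I           5.706    0.1185
  C          -5.703     5.703
  E        0.002633     5.822
  solve Keq expr → x = 5.703; check Q = 2211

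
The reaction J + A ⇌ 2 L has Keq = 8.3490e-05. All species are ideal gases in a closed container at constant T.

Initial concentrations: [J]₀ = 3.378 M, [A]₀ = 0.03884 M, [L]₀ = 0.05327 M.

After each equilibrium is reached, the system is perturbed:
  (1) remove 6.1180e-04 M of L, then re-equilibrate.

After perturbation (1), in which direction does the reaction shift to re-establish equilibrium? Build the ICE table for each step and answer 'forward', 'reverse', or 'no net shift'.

Direction: forward

Q₀ = 0.02163 vs Keq = 8.3490e-05 ⇒ Q>K, reverse
Step 1:
                    J           A           L
  I             3.378     0.03884     0.05327
  C           0.02451     0.02451    -0.04903
  E             3.403     0.06335    0.004242
  solve Keq expr → x = -0.02451; check Q = 8.3490e-05
Then remove 6.1180e-04 M of L.
Step 2:
                    J           A           L
  I             3.403     0.06335    0.003631
  C       -3.0077e-04 -3.0077e-04  6.0153e-04
  E             3.402     0.06305    0.004232
  solve Keq expr → x = 3.0077e-04; check Q = 8.3490e-05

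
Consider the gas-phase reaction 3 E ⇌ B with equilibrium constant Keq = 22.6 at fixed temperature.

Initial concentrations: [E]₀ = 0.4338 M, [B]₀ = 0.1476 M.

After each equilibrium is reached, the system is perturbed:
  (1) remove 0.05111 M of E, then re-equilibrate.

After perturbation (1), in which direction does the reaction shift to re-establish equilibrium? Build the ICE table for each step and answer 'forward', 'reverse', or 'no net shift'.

Q₀ = 1.808 vs Keq = 22.6 ⇒ Q<K, forward
Step 1:
                  E         B
  Initial    0.4338    0.1476
  Change      -0.22   0.07333
  Equil      0.2138    0.2209
  solve Keq expr → x = 0.07333; check Q = 22.6
Then remove 0.05111 M of E.
Step 2:
                  E         B
  Initial    0.1627    0.2209
  Change    0.04604  -0.01535
  Equil      0.2087    0.2056
  solve Keq expr → x = -0.01535; check Q = 22.6

Direction: reverse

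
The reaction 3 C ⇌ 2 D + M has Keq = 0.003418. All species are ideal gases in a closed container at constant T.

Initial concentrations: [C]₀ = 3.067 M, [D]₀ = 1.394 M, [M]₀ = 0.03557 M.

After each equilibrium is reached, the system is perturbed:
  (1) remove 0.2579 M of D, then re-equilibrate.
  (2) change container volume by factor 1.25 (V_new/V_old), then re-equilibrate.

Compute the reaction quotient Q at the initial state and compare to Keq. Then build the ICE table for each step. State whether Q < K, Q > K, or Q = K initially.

Q₀ = 0.002396; Q < K (proceeds forward)

Q₀ = 0.002396 vs Keq = 0.003418 ⇒ Q<K, forward
Step 1:
                   C          D          M
  Initial      3.067      1.394    0.03557
  Change    -0.03545    0.02363    0.01182
  Equil        3.032      1.418    0.04739
  solve Keq expr → x = 0.01182; check Q = 0.003418
Then remove 0.2579 M of D.
Step 2:
                   C          D          M
  Initial      3.032       1.16    0.04739
  Change    -0.04913    0.03276    0.01638
  Equil        2.982      1.192    0.06376
  solve Keq expr → x = 0.01638; check Q = 0.003418
Then change container volume by factor 1.25 (V_new/V_old).
Step 3:
                   C          D          M
  Initial      2.386      0.954    0.05101
  Change           0          0          0
  Equil        2.386      0.954    0.05101
  solve Keq expr → x = 0; check Q = 0.003418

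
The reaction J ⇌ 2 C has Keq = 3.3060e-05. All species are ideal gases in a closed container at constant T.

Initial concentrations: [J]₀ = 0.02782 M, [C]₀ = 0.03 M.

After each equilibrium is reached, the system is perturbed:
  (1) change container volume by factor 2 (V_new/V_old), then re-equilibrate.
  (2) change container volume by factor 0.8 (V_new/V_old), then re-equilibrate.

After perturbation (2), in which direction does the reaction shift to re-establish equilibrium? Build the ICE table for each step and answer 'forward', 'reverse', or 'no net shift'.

Direction: reverse

Q₀ = 0.03235 vs Keq = 3.3060e-05 ⇒ Q>K, reverse
Step 1:
                    J           C
  init        0.02782        0.03
  Δ           0.01441    -0.02882
  eq          0.04223    0.001182
  solve Keq expr → x = -0.01441; check Q = 3.3060e-05
Then change container volume by factor 2 (V_new/V_old).
Step 2:
                    J           C
  init        0.02111  5.9078e-04
  Δ       -1.2115e-04  2.4231e-04
  eq          0.02099  8.3309e-04
  solve Keq expr → x = 1.2115e-04; check Q = 3.3060e-05
Then change container volume by factor 0.8 (V_new/V_old).
Step 3:
                    J           C
  init        0.02624    0.001041
  Δ        5.4487e-05 -1.0897e-04
  eq           0.0263  9.3239e-04
  solve Keq expr → x = -5.4487e-05; check Q = 3.3060e-05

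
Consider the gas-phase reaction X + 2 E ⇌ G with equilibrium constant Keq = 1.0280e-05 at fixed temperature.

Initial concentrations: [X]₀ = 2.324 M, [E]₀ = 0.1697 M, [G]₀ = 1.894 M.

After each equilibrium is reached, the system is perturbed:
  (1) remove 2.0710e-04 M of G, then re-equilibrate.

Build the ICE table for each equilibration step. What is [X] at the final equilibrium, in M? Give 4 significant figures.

[X]_eq = 4.217 M

Q₀ = 28.3 vs Keq = 1.0280e-05 ⇒ Q>K, reverse
Step 1:
                   X          E          G
  I            2.324     0.1697      1.894
  C            1.893      3.787     -1.893
  E            4.217      3.956 6.7861e-04
  solve Keq expr → x = -1.893; check Q = 1.0280e-05
Then remove 2.0710e-04 M of G.
Step 2:
                   X          E          G
  I            4.217      3.956 4.7151e-04
  C       -2.0692e-04 -4.1385e-04 2.0692e-04
  E            4.217      3.956 6.7843e-04
  solve Keq expr → x = 2.0692e-04; check Q = 1.0280e-05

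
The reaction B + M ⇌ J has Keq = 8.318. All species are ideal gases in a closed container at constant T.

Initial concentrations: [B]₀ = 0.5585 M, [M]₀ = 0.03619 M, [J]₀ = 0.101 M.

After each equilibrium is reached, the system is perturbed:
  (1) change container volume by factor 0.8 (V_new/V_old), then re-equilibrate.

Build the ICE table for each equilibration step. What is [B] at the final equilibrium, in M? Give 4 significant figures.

[B]_eq = 0.6787 M

Q₀ = 4.997 vs Keq = 8.318 ⇒ Q<K, forward
Step 1:
                  B         M         J
  init       0.5585   0.03619     0.101
  Δ        -0.01147  -0.01147   0.01147
  eq          0.547   0.02472    0.1125
  solve Keq expr → x = 0.01147; check Q = 8.318
Then change container volume by factor 0.8 (V_new/V_old).
Step 2:
                  B         M         J
  init       0.6838    0.0309    0.1406
  Δ       -0.005092 -0.005092  0.005092
  eq         0.6787   0.02581    0.1457
  solve Keq expr → x = 0.005092; check Q = 8.318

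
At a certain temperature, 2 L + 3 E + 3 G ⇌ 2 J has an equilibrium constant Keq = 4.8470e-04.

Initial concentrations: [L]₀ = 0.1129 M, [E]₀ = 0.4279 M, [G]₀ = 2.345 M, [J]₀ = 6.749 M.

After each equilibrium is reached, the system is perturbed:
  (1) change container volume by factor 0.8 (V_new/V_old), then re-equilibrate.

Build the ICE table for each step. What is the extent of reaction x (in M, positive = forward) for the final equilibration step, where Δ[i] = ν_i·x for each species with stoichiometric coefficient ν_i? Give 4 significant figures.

Q₀ = 3537 vs Keq = 4.8470e-04 ⇒ Q>K, reverse
Step 1:
                   L          E          G          J
  I           0.1129     0.4279      2.345      6.749
  C            2.153       3.23       3.23     -2.153
  E            2.266      3.658      5.575      4.596
  solve Keq expr → x = -1.077; check Q = 4.8470e-04
Then change container volume by factor 0.8 (V_new/V_old).
Step 2:
                   L          E          G          J
  I            2.833      4.573      6.969      5.744
  C          -0.4688    -0.7033    -0.7033     0.4688
  E            2.364      3.869      6.266      6.213
  solve Keq expr → x = 0.2344; check Q = 4.8470e-04

x = 0.2344 M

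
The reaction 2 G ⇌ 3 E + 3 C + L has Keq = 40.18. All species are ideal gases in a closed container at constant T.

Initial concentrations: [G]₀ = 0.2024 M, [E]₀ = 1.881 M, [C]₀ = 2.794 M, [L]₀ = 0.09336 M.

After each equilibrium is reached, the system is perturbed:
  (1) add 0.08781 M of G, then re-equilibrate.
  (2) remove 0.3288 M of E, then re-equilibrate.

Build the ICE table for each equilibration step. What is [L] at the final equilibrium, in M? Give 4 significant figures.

[L]_eq = 0.06973 M

Q₀ = 330.8 vs Keq = 40.18 ⇒ Q>K, reverse
Step 1:
                    G           E           C           L
  Initial      0.2024       1.881       2.794     0.09336
  Change       0.1054     -0.1581     -0.1581    -0.05271
  Equil        0.3078       1.723       2.636     0.04065
  solve Keq expr → x = -0.05271; check Q = 40.18
Then add 0.08781 M of G.
Step 2:
                    G           E           C           L
  Initial      0.3956       1.723       2.636     0.04065
  Change     -0.02481     0.03721     0.03721      0.0124
  Equil        0.3708        1.76       2.673     0.05305
  solve Keq expr → x = 0.0124; check Q = 40.18
Then remove 0.3288 M of E.
Step 3:
                    G           E           C           L
  Initial      0.3708       1.431       2.673     0.05305
  Change     -0.03334     0.05002     0.05002     0.01667
  Equil        0.3375       1.481       2.723     0.06973
  solve Keq expr → x = 0.01667; check Q = 40.18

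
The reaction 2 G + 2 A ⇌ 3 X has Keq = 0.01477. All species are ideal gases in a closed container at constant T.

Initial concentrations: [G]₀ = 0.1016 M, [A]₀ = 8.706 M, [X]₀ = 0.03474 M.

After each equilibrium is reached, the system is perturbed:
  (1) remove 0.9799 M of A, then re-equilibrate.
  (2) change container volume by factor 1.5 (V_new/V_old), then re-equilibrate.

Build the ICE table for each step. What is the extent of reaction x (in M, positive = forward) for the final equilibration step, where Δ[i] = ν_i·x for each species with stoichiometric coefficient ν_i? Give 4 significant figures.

x = -0.001661 M

Q₀ = 5.3588e-05 vs Keq = 0.01477 ⇒ Q<K, forward
Step 1:
                   G          A          X
  I           0.1016      8.706    0.03474
  C         -0.05981   -0.05981    0.08972
  E          0.04179      8.646     0.1245
  solve Keq expr → x = 0.02991; check Q = 0.01477
Then remove 0.9799 M of A.
Step 2:
                   G          A          X
  I          0.04179      7.666     0.1245
  C         0.002887   0.002887   -0.00433
  E          0.04467      7.669     0.1201
  solve Keq expr → x = -0.001443; check Q = 0.01477
Then change container volume by factor 1.5 (V_new/V_old).
Step 3:
                   G          A          X
  I          0.02978      5.113    0.08009
  C         0.003322   0.003322  -0.004982
  E           0.0331      5.116     0.0751
  solve Keq expr → x = -0.001661; check Q = 0.01477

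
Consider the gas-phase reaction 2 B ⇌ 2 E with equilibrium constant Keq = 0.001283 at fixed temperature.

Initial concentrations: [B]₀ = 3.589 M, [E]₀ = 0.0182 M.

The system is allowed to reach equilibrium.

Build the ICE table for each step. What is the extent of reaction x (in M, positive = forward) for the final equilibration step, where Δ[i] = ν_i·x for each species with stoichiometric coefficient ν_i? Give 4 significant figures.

x = 0.05327 M

Q₀ = 2.5716e-05 vs Keq = 0.001283 ⇒ Q<K, forward
Step 1:
                   B          E
  init         3.589     0.0182
  Δ          -0.1065     0.1065
  eq           3.482     0.1247
  solve Keq expr → x = 0.05327; check Q = 0.001283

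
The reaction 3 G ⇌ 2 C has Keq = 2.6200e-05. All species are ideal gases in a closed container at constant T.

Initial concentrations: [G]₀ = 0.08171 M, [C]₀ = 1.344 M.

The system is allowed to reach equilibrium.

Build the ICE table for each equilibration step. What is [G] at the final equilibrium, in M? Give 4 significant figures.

[G]_eq = 2.075 M

Q₀ = 3311 vs Keq = 2.6200e-05 ⇒ Q>K, reverse
Step 1:
                    G           C
  I           0.08171       1.344
  C             1.993      -1.329
  E             2.075      0.0153
  solve Keq expr → x = -0.6644; check Q = 2.6200e-05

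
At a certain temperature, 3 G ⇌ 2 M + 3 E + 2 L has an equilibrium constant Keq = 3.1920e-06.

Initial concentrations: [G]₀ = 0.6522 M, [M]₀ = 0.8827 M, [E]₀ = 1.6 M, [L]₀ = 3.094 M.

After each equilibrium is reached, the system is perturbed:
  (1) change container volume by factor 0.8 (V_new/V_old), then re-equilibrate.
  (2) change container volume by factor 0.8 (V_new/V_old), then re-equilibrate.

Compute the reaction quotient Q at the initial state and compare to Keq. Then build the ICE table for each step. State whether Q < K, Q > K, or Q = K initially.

Q₀ = 110.1; Q > K (proceeds reverse)

Q₀ = 110.1 vs Keq = 3.1920e-06 ⇒ Q>K, reverse
Step 1:
                    G           M           E           L
  I            0.6522      0.8827         1.6       3.094
  C             1.304     -0.8691      -1.304     -0.8691
  E             1.956     0.01361      0.2964       2.225
  solve Keq expr → x = -0.4345; check Q = 3.1920e-06
Then change container volume by factor 0.8 (V_new/V_old).
Step 2:
                    G           M           E           L
  I             2.445     0.01702      0.3705       2.781
  C          0.008488   -0.005659   -0.008488   -0.005659
  E             2.453     0.01136       0.362       2.775
  solve Keq expr → x = -0.002829; check Q = 3.1920e-06
Then change container volume by factor 0.8 (V_new/V_old).
Step 3:
                    G           M           E           L
  I             3.067      0.0142      0.4525       3.469
  C          0.007262   -0.004842   -0.007262   -0.004842
  E             3.074    0.009356      0.4452       3.465
  solve Keq expr → x = -0.002421; check Q = 3.1920e-06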